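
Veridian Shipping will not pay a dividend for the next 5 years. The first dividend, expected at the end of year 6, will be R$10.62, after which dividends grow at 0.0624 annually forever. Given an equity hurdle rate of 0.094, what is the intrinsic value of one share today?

R$214.46

Deferred-dividend DDM. At t=5 the remaining stream is a growing perpetuity with first payment D_6 = 10.62.
V_5 = D_6/(r−g) = 10.62/(0.094−0.0624) = 336.0759
P₀ = V_5/(1+r)^5 = 336.0759/(1+0.094)^5 = 214.4622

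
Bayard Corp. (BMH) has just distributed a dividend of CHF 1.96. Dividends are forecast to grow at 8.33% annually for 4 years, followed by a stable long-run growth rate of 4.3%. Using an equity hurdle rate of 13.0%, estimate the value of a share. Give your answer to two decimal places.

CHF 26.91

Two-stage DDM. Project D₁…D_4 at 0.0833, terminal growth 0.043, discount at r = 0.13.
D_1 = 2.1233
D_2 = 2.3001
D_3 = 2.4917
D_4 = 2.6993
Terminal value at t=4: TV = D_5/(r−g) = 2.8154/(0.13−0.043) = 32.3606
P₀ = 2.1233/(1+0.13)^1 + 2.3001/(1+0.13)^2 + 2.4917/(1+0.13)^3 + 2.6993/(1+0.13)^4 + 32.3606/(1+0.13)^4 = 26.9101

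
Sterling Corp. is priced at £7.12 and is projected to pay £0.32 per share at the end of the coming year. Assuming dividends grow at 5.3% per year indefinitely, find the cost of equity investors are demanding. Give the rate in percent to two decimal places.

9.79%

Rearranging the constant-growth DDM: r = D₁/P₀ + g.
r = 0.3200 / 7.12 + 0.053 = 0.04494 + 0.053 = 0.09794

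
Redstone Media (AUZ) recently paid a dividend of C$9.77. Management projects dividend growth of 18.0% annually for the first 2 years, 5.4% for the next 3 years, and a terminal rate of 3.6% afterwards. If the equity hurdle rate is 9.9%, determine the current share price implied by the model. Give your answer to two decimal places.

C$216.24

Three-stage DDM. Project D₁…D_5; terminal Gordon value at t=5 with g = 0.036; discount at r = 0.099.
D_1 = 11.5286
D_2 = 13.6037
D_3 = 14.3384
D_4 = 15.1126
D_5 = 15.9287
TV_5 = 16.5021/(0.099−0.036) = 261.9387
P₀ = Σ Dₜ/(1+r)ᵗ + TV_5/(1+r)^5 = 216.2353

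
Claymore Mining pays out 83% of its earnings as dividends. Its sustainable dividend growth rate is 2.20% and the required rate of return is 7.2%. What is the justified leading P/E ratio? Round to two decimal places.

16.60

Justified leading P/E = b/(r−g) = 0.83/(0.072−0.022) = 16.6000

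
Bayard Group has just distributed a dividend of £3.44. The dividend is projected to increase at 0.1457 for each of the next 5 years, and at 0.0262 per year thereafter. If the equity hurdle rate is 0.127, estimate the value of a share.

Two-stage DDM. Project D₁…D_5 at 0.1457, terminal growth 0.0262, discount at r = 0.127.
D_1 = 3.9412
D_2 = 4.5154
D_3 = 5.1733
D_4 = 5.9271
D_5 = 6.7907
Terminal value at t=5: TV = D_6/(r−g) = 6.9686/(0.127−0.0262) = 69.1329
P₀ = 3.9412/(1+0.127)^1 + 4.5154/(1+0.127)^2 + 5.1733/(1+0.127)^3 + 5.9271/(1+0.127)^4 + 6.7907/(1+0.127)^5 + 69.1329/(1+0.127)^5 = 56.1000

£56.10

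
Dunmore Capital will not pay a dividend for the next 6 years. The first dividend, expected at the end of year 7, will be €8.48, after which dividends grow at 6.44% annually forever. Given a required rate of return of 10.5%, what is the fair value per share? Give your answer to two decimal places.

Deferred-dividend DDM. At t=6 the remaining stream is a growing perpetuity with first payment D_7 = 8.48.
V_6 = D_7/(r−g) = 8.48/(0.105−0.0644) = 208.8670
P₀ = V_6/(1+r)^6 = 208.8670/(1+0.105)^6 = 114.7351

€114.74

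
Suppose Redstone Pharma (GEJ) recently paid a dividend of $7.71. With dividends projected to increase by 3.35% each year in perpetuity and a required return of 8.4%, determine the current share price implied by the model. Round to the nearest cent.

$157.79

Gordon growth model: P₀ = D₁/(r − g). D₁ = 7.71 × (1 + 0.0335) = 7.9683.
P₀ = 7.9683 / (0.084 − 0.0335) = 7.9683 / 0.0505 = 157.7878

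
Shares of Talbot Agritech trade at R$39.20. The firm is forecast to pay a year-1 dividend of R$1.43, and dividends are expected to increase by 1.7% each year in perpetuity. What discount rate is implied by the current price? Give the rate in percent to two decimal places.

5.35%

Rearranging the constant-growth DDM: r = D₁/P₀ + g.
r = 1.4300 / 39.20 + 0.017 = 0.03648 + 0.017 = 0.05348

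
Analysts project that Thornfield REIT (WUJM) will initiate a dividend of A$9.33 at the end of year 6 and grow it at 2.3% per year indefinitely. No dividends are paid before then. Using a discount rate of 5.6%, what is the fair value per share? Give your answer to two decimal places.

Deferred-dividend DDM. At t=5 the remaining stream is a growing perpetuity with first payment D_6 = 9.33.
V_5 = D_6/(r−g) = 9.33/(0.056−0.023) = 282.7273
P₀ = V_5/(1+r)^5 = 282.7273/(1+0.056)^5 = 215.3020

A$215.30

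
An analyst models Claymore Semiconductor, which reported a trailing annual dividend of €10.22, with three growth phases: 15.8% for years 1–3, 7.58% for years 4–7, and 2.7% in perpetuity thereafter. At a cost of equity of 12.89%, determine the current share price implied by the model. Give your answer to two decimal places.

Three-stage DDM. Project D₁…D_7; terminal Gordon value at t=7 with g = 0.027; discount at r = 0.1289.
D_1 = 11.8348
D_2 = 13.7047
D_3 = 15.8700
D_4 = 17.0729
D_5 = 18.3671
D_6 = 19.7593
D_7 = 21.2570
TV_7 = 21.8310/(0.1289−0.027) = 214.2392
P₀ = Σ Dₜ/(1+r)ᵗ + TV_7/(1+r)^7 = 163.1289

€163.13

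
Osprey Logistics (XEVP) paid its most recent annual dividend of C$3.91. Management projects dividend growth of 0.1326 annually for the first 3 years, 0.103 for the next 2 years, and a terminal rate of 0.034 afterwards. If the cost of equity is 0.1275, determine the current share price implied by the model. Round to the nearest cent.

C$61.45

Three-stage DDM. Project D₁…D_5; terminal Gordon value at t=5 with g = 0.034; discount at r = 0.1275.
D_1 = 4.4285
D_2 = 5.0157
D_3 = 5.6808
D_4 = 6.2659
D_5 = 6.9113
TV_5 = 7.1462/(0.1275−0.034) = 76.4304
P₀ = Σ Dₜ/(1+r)ᵗ + TV_5/(1+r)^5 = 61.4519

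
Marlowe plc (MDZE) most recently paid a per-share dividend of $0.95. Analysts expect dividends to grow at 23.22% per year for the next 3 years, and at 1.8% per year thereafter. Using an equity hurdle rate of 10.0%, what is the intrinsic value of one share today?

Two-stage DDM. Project D₁…D_3 at 0.2322, terminal growth 0.018, discount at r = 0.1.
D_1 = 1.1706
D_2 = 1.4424
D_3 = 1.7773
Terminal value at t=3: TV = D_4/(r−g) = 1.8093/(0.1−0.018) = 22.0649
P₀ = 1.1706/(1+0.1)^1 + 1.4424/(1+0.1)^2 + 1.7773/(1+0.1)^3 + 22.0649/(1+0.1)^3 = 20.1692

$20.17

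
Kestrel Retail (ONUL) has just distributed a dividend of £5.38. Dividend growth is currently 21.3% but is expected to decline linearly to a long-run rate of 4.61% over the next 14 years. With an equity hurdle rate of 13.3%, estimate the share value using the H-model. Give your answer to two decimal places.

H-model: P₀ = D₀[(1+g_L) + H(g_S−g_L)]/(r−g_L), with H = 14/2 = 7.
P₀ = 5.38 × [(1+0.0461) + 7×(0.213−0.0461)] / (0.133−0.0461)
   = 5.38 × 2.2144 / 0.0869 = 137.0940

£137.09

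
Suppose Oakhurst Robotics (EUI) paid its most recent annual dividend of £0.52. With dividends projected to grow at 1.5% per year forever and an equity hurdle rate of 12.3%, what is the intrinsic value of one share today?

£4.89

Gordon growth model: P₀ = D₁/(r − g). D₁ = 0.52 × (1 + 0.015) = 0.5278.
P₀ = 0.5278 / (0.123 − 0.015) = 0.5278 / 0.108 = 4.8870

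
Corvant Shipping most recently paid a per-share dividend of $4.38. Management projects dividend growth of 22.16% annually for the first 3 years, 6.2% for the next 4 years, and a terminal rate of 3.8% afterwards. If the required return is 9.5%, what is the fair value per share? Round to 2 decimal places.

Three-stage DDM. Project D₁…D_7; terminal Gordon value at t=7 with g = 0.038; discount at r = 0.095.
D_1 = 5.3506
D_2 = 6.5363
D_3 = 7.9847
D_4 = 8.4798
D_5 = 9.0055
D_6 = 9.5639
D_7 = 10.1569
TV_7 = 10.5428/(0.095−0.038) = 184.9617
P₀ = Σ Dₜ/(1+r)ᵗ + TV_7/(1+r)^7 = 136.9577

$136.96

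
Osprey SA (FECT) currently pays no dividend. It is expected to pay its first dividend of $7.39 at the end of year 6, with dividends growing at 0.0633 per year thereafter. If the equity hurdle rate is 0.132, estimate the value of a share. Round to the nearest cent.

Deferred-dividend DDM. At t=5 the remaining stream is a growing perpetuity with first payment D_6 = 7.39.
V_5 = D_6/(r−g) = 7.39/(0.132−0.0633) = 107.5691
P₀ = V_5/(1+r)^5 = 107.5691/(1+0.132)^5 = 57.8703

$57.87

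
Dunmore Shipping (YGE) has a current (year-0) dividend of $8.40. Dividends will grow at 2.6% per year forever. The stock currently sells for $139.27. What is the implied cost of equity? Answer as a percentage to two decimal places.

8.79%

Rearranging the constant-growth DDM: r = D₁/P₀ + g.
D₁ = 8.40 × (1 + 0.026) = 8.6184.
r = 8.6184 / 139.27 + 0.026 = 0.06188 + 0.026 = 0.08788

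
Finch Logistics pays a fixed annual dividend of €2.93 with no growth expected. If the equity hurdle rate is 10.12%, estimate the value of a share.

Zero-growth DDM (perpetuity): P₀ = D/r = 2.93 / 0.1012 = 28.9526

€28.95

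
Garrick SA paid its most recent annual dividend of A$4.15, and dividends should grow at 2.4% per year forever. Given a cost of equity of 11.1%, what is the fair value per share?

A$48.85

Gordon growth model: P₀ = D₁/(r − g). D₁ = 4.15 × (1 + 0.024) = 4.2496.
P₀ = 4.2496 / (0.111 − 0.024) = 4.2496 / 0.087 = 48.8460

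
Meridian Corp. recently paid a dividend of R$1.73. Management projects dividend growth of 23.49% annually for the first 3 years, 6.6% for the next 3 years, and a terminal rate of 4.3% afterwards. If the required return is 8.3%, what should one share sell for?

R$78.02

Three-stage DDM. Project D₁…D_6; terminal Gordon value at t=6 with g = 0.043; discount at r = 0.083.
D_1 = 2.1364
D_2 = 2.6382
D_3 = 3.2579
D_4 = 3.4730
D_5 = 3.7022
D_6 = 3.9465
TV_6 = 4.1162/(0.083−0.043) = 102.9052
P₀ = Σ Dₜ/(1+r)ᵗ + TV_6/(1+r)^6 = 78.0196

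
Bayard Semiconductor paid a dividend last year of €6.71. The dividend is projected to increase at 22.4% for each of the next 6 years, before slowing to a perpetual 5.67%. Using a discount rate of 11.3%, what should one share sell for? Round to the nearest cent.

€279.68

Two-stage DDM. Project D₁…D_6 at 0.224, terminal growth 0.0567, discount at r = 0.113.
D_1 = 8.2130
D_2 = 10.0528
D_3 = 12.3046
D_4 = 15.0608
D_5 = 18.4344
D_6 = 22.5637
Terminal value at t=6: TV = D_7/(r−g) = 23.8431/(0.113−0.0567) = 423.5009
P₀ = 8.2130/(1+0.113)^1 + 10.0528/(1+0.113)^2 + 12.3046/(1+0.113)^3 + 15.0608/(1+0.113)^4 + 18.4344/(1+0.113)^5 + 22.5637/(1+0.113)^6 + 423.5009/(1+0.113)^6 = 279.6799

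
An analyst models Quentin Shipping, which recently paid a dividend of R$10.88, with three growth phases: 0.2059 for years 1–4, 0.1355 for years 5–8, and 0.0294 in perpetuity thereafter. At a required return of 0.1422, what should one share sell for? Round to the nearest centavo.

Three-stage DDM. Project D₁…D_8; terminal Gordon value at t=8 with g = 0.0294; discount at r = 0.1422.
D_1 = 13.1202
D_2 = 15.8216
D_3 = 19.0793
D_4 = 23.0077
D_5 = 26.1253
D_6 = 29.6653
D_7 = 33.6849
D_8 = 38.2492
TV_8 = 39.3738/(0.1422−0.0294) = 349.0581
P₀ = Σ Dₜ/(1+r)ᵗ + TV_8/(1+r)^8 = 223.7111

R$223.71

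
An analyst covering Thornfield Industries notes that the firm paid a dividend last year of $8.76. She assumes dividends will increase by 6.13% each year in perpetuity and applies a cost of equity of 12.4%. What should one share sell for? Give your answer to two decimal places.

$148.28

Gordon growth model: P₀ = D₁/(r − g). D₁ = 8.76 × (1 + 0.0613) = 9.2970.
P₀ = 9.2970 / (0.124 − 0.0613) = 9.2970 / 0.0627 = 148.2773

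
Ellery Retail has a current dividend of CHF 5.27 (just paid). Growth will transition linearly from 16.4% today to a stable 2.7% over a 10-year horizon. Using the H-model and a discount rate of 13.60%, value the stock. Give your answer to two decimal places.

H-model: P₀ = D₀[(1+g_L) + H(g_S−g_L)]/(r−g_L), with H = 10/2 = 5.
P₀ = 5.27 × [(1+0.027) + 5×(0.164−0.027)] / (0.136−0.027)
   = 5.27 × 1.7120 / 0.109 = 82.7728

CHF 82.77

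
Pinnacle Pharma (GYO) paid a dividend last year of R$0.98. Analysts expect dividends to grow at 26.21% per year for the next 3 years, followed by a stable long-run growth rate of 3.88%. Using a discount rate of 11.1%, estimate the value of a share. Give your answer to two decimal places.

R$24.49

Two-stage DDM. Project D₁…D_3 at 0.2621, terminal growth 0.0388, discount at r = 0.111.
D_1 = 1.2369
D_2 = 1.5610
D_3 = 1.9702
Terminal value at t=3: TV = D_4/(r−g) = 2.0466/(0.111−0.0388) = 28.3467
P₀ = 1.2369/(1+0.111)^1 + 1.5610/(1+0.111)^2 + 1.9702/(1+0.111)^3 + 28.3467/(1+0.111)^3 = 24.4856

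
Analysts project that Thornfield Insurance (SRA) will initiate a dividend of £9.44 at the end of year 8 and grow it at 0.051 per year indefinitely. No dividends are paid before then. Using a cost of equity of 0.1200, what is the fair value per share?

£61.89

Deferred-dividend DDM. At t=7 the remaining stream is a growing perpetuity with first payment D_8 = 9.44.
V_7 = D_8/(r−g) = 9.44/(0.12−0.051) = 136.8116
P₀ = V_7/(1+r)^7 = 136.8116/(1+0.12)^7 = 61.8866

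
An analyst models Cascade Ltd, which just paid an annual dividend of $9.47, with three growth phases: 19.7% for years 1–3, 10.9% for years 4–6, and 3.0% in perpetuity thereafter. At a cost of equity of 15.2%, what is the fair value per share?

Three-stage DDM. Project D₁…D_6; terminal Gordon value at t=6 with g = 0.03; discount at r = 0.152.
D_1 = 11.3356
D_2 = 13.5687
D_3 = 16.2417
D_4 = 18.0121
D_5 = 19.9754
D_6 = 22.1527
TV_6 = 22.8173/(0.152−0.03) = 187.0271
P₀ = Σ Dₜ/(1+r)ᵗ + TV_6/(1+r)^6 = 140.2567

$140.26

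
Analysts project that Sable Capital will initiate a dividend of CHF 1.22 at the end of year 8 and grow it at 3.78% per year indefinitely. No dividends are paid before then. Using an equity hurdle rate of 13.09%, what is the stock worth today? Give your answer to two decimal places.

Deferred-dividend DDM. At t=7 the remaining stream is a growing perpetuity with first payment D_8 = 1.22.
V_7 = D_8/(r−g) = 1.22/(0.1309−0.0378) = 13.1042
P₀ = V_7/(1+r)^7 = 13.1042/(1+0.1309)^7 = 5.5391

CHF 5.54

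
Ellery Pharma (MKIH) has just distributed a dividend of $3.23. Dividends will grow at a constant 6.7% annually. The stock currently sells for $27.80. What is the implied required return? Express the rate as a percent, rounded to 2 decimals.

Rearranging the constant-growth DDM: r = D₁/P₀ + g.
D₁ = 3.23 × (1 + 0.067) = 3.4464.
r = 3.4464 / 27.80 + 0.067 = 0.12397 + 0.067 = 0.19097

19.10%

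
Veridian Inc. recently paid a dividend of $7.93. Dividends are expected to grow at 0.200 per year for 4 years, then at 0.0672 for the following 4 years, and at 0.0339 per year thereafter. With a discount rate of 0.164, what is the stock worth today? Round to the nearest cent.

$113.52

Three-stage DDM. Project D₁…D_8; terminal Gordon value at t=8 with g = 0.0339; discount at r = 0.164.
D_1 = 9.5160
D_2 = 11.4192
D_3 = 13.7030
D_4 = 16.4436
D_5 = 17.5487
D_6 = 18.7279
D_7 = 19.9864
D_8 = 21.3295
TV_8 = 22.0526/(0.164−0.0339) = 169.5051
P₀ = Σ Dₜ/(1+r)ᵗ + TV_8/(1+r)^8 = 113.5235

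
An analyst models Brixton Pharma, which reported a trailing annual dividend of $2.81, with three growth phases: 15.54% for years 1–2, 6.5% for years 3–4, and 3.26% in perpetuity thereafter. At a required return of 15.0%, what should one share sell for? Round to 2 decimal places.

Three-stage DDM. Project D₁…D_4; terminal Gordon value at t=4 with g = 0.0326; discount at r = 0.15.
D_1 = 3.2467
D_2 = 3.7512
D_3 = 3.9950
D_4 = 4.2547
TV_4 = 4.3934/(0.15−0.0326) = 37.4226
P₀ = Σ Dₜ/(1+r)ᵗ + TV_4/(1+r)^4 = 32.1156

$32.12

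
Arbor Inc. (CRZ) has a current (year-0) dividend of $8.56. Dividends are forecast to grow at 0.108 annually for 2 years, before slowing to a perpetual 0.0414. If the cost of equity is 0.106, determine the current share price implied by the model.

$155.66

Two-stage DDM. Project D₁…D_2 at 0.108, terminal growth 0.0414, discount at r = 0.106.
D_1 = 9.4845
D_2 = 10.5088
Terminal value at t=2: TV = D_3/(r−g) = 10.9439/(0.106−0.0414) = 169.4097
P₀ = 9.4845/(1+0.106)^1 + 10.5088/(1+0.106)^2 + 169.4097/(1+0.106)^2 = 155.6595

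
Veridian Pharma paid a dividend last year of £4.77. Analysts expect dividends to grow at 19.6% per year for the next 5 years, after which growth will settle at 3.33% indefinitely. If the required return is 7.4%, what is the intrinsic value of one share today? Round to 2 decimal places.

Two-stage DDM. Project D₁…D_5 at 0.196, terminal growth 0.0333, discount at r = 0.074.
D_1 = 5.7049
D_2 = 6.8231
D_3 = 8.1604
D_4 = 9.7598
D_5 = 11.6728
Terminal value at t=5: TV = D_6/(r−g) = 12.0615/(0.074−0.0333) = 296.3509
P₀ = 5.7049/(1+0.074)^1 + 6.8231/(1+0.074)^2 + 8.1604/(1+0.074)^3 + 9.7598/(1+0.074)^4 + 11.6728/(1+0.074)^5 + 296.3509/(1+0.074)^5 = 240.7070

£240.71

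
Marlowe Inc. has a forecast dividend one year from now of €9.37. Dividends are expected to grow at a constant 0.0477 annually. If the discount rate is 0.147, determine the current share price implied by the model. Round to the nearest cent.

€94.36

Gordon growth model: P₀ = D₁/(r − g), with D₁ = 9.37 given directly.
P₀ = 9.3700 / (0.147 − 0.0477) = 9.3700 / 0.0993 = 94.3605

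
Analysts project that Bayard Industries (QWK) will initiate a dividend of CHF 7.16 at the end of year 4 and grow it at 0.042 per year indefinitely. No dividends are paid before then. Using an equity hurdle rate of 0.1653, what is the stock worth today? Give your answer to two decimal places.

CHF 36.70

Deferred-dividend DDM. At t=3 the remaining stream is a growing perpetuity with first payment D_4 = 7.16.
V_3 = D_4/(r−g) = 7.16/(0.1653−0.042) = 58.0697
P₀ = V_3/(1+r)^3 = 58.0697/(1+0.1653)^3 = 36.6975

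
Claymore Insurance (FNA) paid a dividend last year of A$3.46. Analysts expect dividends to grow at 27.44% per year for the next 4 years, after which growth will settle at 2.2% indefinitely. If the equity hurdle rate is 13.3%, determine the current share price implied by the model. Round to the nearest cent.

A$69.72

Two-stage DDM. Project D₁…D_4 at 0.2744, terminal growth 0.022, discount at r = 0.133.
D_1 = 4.4094
D_2 = 5.6194
D_3 = 7.1613
D_4 = 9.1264
Terminal value at t=4: TV = D_5/(r−g) = 9.3272/(0.133−0.022) = 84.0286
P₀ = 4.4094/(1+0.133)^1 + 5.6194/(1+0.133)^2 + 7.1613/(1+0.133)^3 + 9.1264/(1+0.133)^4 + 84.0286/(1+0.133)^4 = 69.7241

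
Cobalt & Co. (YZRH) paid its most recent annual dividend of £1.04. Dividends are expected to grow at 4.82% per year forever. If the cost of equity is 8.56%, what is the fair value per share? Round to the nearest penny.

£29.15

Gordon growth model: P₀ = D₁/(r − g). D₁ = 1.04 × (1 + 0.0482) = 1.0901.
P₀ = 1.0901 / (0.0856 − 0.0482) = 1.0901 / 0.0374 = 29.1478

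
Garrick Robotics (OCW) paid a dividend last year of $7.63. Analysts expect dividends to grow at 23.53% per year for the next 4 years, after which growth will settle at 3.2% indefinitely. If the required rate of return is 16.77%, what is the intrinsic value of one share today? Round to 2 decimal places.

$107.88

Two-stage DDM. Project D₁…D_4 at 0.2353, terminal growth 0.032, discount at r = 0.1677.
D_1 = 9.4253
D_2 = 11.6431
D_3 = 14.3827
D_4 = 17.7670
Terminal value at t=4: TV = D_5/(r−g) = 18.3356/(0.1677−0.032) = 135.1183
P₀ = 9.4253/(1+0.1677)^1 + 11.6431/(1+0.1677)^2 + 14.3827/(1+0.1677)^3 + 17.7670/(1+0.1677)^4 + 135.1183/(1+0.1677)^4 = 107.8760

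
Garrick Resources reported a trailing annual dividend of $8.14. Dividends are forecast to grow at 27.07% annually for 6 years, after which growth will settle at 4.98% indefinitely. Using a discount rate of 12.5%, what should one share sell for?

$312.40

Two-stage DDM. Project D₁…D_6 at 0.2707, terminal growth 0.0498, discount at r = 0.125.
D_1 = 10.3435
D_2 = 13.1435
D_3 = 16.7014
D_4 = 21.2225
D_5 = 26.9674
D_6 = 34.2675
Terminal value at t=6: TV = D_7/(r−g) = 35.9740/(0.125−0.0498) = 478.3781
P₀ = 10.3435/(1+0.125)^1 + 13.1435/(1+0.125)^2 + 16.7014/(1+0.125)^3 + 21.2225/(1+0.125)^4 + 26.9674/(1+0.125)^5 + 34.2675/(1+0.125)^6 + 478.3781/(1+0.125)^6 = 312.3961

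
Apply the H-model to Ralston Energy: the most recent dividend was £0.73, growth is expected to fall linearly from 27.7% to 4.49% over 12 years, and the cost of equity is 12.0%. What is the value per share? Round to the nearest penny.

H-model: P₀ = D₀[(1+g_L) + H(g_S−g_L)]/(r−g_L), with H = 12/2 = 6.
P₀ = 0.73 × [(1+0.0449) + 6×(0.277−0.0449)] / (0.12−0.0449)
   = 0.73 × 2.4375 / 0.0751 = 23.6934

£23.69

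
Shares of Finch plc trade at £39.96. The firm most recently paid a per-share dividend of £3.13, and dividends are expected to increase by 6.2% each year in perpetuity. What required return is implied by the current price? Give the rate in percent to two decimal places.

Rearranging the constant-growth DDM: r = D₁/P₀ + g.
D₁ = 3.13 × (1 + 0.062) = 3.3241.
r = 3.3241 / 39.96 + 0.062 = 0.08318 + 0.062 = 0.14518

14.52%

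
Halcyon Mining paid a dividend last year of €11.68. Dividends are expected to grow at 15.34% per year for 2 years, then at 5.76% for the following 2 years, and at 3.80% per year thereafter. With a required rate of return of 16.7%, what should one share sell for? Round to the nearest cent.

Three-stage DDM. Project D₁…D_4; terminal Gordon value at t=4 with g = 0.038; discount at r = 0.167.
D_1 = 13.4717
D_2 = 15.5383
D_3 = 16.4333
D_4 = 17.3798
TV_4 = 18.0403/(0.167−0.038) = 139.8470
P₀ = Σ Dₜ/(1+r)ᵗ + TV_4/(1+r)^4 = 118.0633

€118.06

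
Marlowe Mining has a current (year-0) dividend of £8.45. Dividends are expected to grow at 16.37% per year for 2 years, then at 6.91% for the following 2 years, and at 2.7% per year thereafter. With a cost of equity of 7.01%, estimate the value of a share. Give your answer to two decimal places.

Three-stage DDM. Project D₁…D_4; terminal Gordon value at t=4 with g = 0.027; discount at r = 0.0701.
D_1 = 9.8333
D_2 = 11.4430
D_3 = 12.2337
D_4 = 13.0790
TV_4 = 13.4322/(0.0701−0.027) = 311.6511
P₀ = Σ Dₜ/(1+r)ᵗ + TV_4/(1+r)^4 = 276.8079

£276.81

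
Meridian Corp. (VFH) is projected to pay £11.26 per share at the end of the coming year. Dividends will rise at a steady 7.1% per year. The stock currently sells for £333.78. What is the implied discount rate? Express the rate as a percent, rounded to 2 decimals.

Rearranging the constant-growth DDM: r = D₁/P₀ + g.
r = 11.2600 / 333.78 + 0.071 = 0.03373 + 0.071 = 0.10473

10.47%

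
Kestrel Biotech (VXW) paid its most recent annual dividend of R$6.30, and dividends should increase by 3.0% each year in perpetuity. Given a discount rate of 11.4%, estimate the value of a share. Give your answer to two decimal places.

R$77.25

Gordon growth model: P₀ = D₁/(r − g). D₁ = 6.30 × (1 + 0.03) = 6.4890.
P₀ = 6.4890 / (0.114 − 0.03) = 6.4890 / 0.084 = 77.2500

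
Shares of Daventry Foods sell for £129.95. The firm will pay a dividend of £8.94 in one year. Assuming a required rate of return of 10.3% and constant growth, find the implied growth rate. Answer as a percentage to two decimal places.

From P₀ = D₁/(r − g), the implied growth is g = r − D₁/P₀.
g = 0.103 − 8.94/129.95 = 0.103 − 0.06880 = 0.03420

3.42%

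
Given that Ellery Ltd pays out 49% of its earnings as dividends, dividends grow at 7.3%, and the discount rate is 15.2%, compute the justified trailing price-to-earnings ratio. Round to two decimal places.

Justified trailing P/E = b(1+g)/(r−g) = 0.49×(1+0.073)/(0.152−0.073) = 6.6553

6.66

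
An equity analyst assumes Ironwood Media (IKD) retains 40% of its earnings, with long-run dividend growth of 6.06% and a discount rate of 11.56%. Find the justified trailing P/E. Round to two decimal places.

11.57

Payout ratio b = 1 − 0.40 = 0.60.
Justified trailing P/E = b(1+g)/(r−g) = 0.60×(1+0.0606)/(0.1156−0.0606) = 11.5702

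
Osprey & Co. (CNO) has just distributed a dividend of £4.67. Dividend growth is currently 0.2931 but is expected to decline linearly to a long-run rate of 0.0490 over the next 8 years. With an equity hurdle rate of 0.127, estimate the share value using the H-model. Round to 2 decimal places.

H-model: P₀ = D₀[(1+g_L) + H(g_S−g_L)]/(r−g_L), with H = 8/2 = 4.
P₀ = 4.67 × [(1+0.049) + 4×(0.2931−0.049)] / (0.127−0.049)
   = 4.67 × 2.0254 / 0.078 = 121.2643

£121.26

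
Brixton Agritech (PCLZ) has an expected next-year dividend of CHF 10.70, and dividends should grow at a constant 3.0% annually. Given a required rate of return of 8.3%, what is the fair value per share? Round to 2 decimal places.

Gordon growth model: P₀ = D₁/(r − g), with D₁ = 10.70 given directly.
P₀ = 10.7000 / (0.083 − 0.03) = 10.7000 / 0.053 = 201.8868

CHF 201.89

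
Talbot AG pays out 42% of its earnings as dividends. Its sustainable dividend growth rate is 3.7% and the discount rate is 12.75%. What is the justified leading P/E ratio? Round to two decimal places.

4.64

Justified leading P/E = b/(r−g) = 0.42/(0.1275−0.037) = 4.6409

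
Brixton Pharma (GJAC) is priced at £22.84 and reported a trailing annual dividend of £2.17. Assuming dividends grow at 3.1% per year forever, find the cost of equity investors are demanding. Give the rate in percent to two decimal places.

Rearranging the constant-growth DDM: r = D₁/P₀ + g.
D₁ = 2.17 × (1 + 0.031) = 2.2373.
r = 2.2373 / 22.84 + 0.031 = 0.09795 + 0.031 = 0.12895

12.90%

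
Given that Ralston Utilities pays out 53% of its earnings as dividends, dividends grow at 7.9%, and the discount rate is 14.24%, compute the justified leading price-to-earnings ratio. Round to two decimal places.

Justified leading P/E = b/(r−g) = 0.53/(0.1424−0.079) = 8.3596

8.36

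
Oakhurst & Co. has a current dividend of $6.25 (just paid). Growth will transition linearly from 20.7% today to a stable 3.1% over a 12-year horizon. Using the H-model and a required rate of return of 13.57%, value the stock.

$124.58

H-model: P₀ = D₀[(1+g_L) + H(g_S−g_L)]/(r−g_L), with H = 12/2 = 6.
P₀ = 6.25 × [(1+0.031) + 6×(0.207−0.031)] / (0.1357−0.031)
   = 6.25 × 2.0870 / 0.1047 = 124.5821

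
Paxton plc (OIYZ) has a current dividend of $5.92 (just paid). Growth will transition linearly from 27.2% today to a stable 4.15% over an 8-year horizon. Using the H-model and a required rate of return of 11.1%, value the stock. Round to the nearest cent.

H-model: P₀ = D₀[(1+g_L) + H(g_S−g_L)]/(r−g_L), with H = 8/2 = 4.
P₀ = 5.92 × [(1+0.0415) + 4×(0.272−0.0415)] / (0.111−0.0415)
   = 5.92 × 1.9635 / 0.0695 = 167.2506

$167.25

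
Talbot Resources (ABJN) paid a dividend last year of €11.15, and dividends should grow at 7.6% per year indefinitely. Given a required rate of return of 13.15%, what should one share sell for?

€216.17

Gordon growth model: P₀ = D₁/(r − g). D₁ = 11.15 × (1 + 0.076) = 11.9974.
P₀ = 11.9974 / (0.1315 − 0.076) = 11.9974 / 0.0555 = 216.1694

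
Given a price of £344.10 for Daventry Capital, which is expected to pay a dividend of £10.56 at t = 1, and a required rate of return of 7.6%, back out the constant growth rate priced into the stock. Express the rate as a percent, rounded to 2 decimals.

From P₀ = D₁/(r − g), the implied growth is g = r − D₁/P₀.
g = 0.076 − 10.56/344.10 = 0.076 − 0.03069 = 0.04531

4.53%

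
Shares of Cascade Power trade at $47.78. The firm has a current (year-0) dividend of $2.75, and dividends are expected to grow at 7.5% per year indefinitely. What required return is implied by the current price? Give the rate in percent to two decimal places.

Rearranging the constant-growth DDM: r = D₁/P₀ + g.
D₁ = 2.75 × (1 + 0.075) = 2.9562.
r = 2.9562 / 47.78 + 0.075 = 0.06187 + 0.075 = 0.13687

13.69%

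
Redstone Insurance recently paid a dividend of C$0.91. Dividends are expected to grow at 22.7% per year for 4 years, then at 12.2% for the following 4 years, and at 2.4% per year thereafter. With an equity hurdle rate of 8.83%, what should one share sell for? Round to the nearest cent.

Three-stage DDM. Project D₁…D_8; terminal Gordon value at t=8 with g = 0.024; discount at r = 0.0883.
D_1 = 1.1166
D_2 = 1.3700
D_3 = 1.6810
D_4 = 2.0626
D_5 = 2.3143
D_6 = 2.5966
D_7 = 2.9134
D_8 = 3.2688
TV_8 = 3.3473/(0.0883−0.024) = 52.0571
P₀ = Σ Dₜ/(1+r)ᵗ + TV_8/(1+r)^8 = 37.7623

C$37.76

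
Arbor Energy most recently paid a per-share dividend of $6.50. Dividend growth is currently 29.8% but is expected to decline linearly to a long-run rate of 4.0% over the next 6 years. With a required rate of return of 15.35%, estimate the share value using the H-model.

$103.89

H-model: P₀ = D₀[(1+g_L) + H(g_S−g_L)]/(r−g_L), with H = 6/2 = 3.
P₀ = 6.50 × [(1+0.04) + 3×(0.298−0.04)] / (0.1535−0.04)
   = 6.50 × 1.8140 / 0.1135 = 103.8855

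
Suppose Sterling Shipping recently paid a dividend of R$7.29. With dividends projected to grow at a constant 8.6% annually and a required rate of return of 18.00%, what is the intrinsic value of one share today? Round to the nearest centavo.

Gordon growth model: P₀ = D₁/(r − g). D₁ = 7.29 × (1 + 0.086) = 7.9169.
P₀ = 7.9169 / (0.18 − 0.086) = 7.9169 / 0.094 = 84.2228

R$84.22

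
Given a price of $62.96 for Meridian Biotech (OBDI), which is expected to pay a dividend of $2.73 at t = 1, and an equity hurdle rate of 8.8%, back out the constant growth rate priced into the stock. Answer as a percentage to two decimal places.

4.46%

From P₀ = D₁/(r − g), the implied growth is g = r − D₁/P₀.
g = 0.088 − 2.73/62.96 = 0.088 − 0.04336 = 0.04464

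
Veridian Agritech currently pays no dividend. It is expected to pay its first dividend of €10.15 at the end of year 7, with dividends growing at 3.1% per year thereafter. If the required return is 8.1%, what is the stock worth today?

€127.22

Deferred-dividend DDM. At t=6 the remaining stream is a growing perpetuity with first payment D_7 = 10.15.
V_6 = D_7/(r−g) = 10.15/(0.081−0.031) = 203.0000
P₀ = V_6/(1+r)^6 = 203.0000/(1+0.081)^6 = 127.2160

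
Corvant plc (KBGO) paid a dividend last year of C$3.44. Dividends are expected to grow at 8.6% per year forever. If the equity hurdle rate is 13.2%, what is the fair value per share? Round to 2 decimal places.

C$81.21

Gordon growth model: P₀ = D₁/(r − g). D₁ = 3.44 × (1 + 0.086) = 3.7358.
P₀ = 3.7358 / (0.132 − 0.086) = 3.7358 / 0.046 = 81.2139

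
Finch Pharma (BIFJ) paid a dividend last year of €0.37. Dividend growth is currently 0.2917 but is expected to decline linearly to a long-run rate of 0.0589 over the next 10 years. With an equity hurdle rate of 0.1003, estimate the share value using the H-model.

H-model: P₀ = D₀[(1+g_L) + H(g_S−g_L)]/(r−g_L), with H = 10/2 = 5.
P₀ = 0.37 × [(1+0.0589) + 5×(0.2917−0.0589)] / (0.1003−0.0589)
   = 0.37 × 2.2229 / 0.0414 = 19.8665

€19.87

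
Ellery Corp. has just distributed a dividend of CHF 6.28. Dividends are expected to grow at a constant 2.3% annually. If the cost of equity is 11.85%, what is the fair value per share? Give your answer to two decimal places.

Gordon growth model: P₀ = D₁/(r − g). D₁ = 6.28 × (1 + 0.023) = 6.4244.
P₀ = 6.4244 / (0.1185 − 0.023) = 6.4244 / 0.0955 = 67.2716

CHF 67.27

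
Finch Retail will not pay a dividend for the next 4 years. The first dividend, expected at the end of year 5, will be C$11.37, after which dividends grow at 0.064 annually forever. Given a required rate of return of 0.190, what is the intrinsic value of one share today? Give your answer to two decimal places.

Deferred-dividend DDM. At t=4 the remaining stream is a growing perpetuity with first payment D_5 = 11.37.
V_4 = D_5/(r−g) = 11.37/(0.19−0.064) = 90.2381
P₀ = V_4/(1+r)^4 = 90.2381/(1+0.19)^4 = 44.9989

C$45.00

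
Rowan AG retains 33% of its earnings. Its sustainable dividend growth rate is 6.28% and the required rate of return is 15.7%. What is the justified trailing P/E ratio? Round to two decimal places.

7.56

Payout ratio b = 1 − 0.33 = 0.67.
Justified trailing P/E = b(1+g)/(r−g) = 0.67×(1+0.0628)/(0.157−0.0628) = 7.5592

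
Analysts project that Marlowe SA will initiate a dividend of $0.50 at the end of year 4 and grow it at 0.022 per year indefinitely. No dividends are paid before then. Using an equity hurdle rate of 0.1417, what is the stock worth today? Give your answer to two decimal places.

$2.81

Deferred-dividend DDM. At t=3 the remaining stream is a growing perpetuity with first payment D_4 = 0.50.
V_3 = D_4/(r−g) = 0.50/(0.1417−0.022) = 4.1771
P₀ = V_3/(1+r)^3 = 4.1771/(1+0.1417)^3 = 2.8069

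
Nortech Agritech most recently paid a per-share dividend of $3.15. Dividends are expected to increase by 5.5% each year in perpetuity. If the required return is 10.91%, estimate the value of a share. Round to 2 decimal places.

Gordon growth model: P₀ = D₁/(r − g). D₁ = 3.15 × (1 + 0.055) = 3.3232.
P₀ = 3.3232 / (0.1091 − 0.055) = 3.3232 / 0.0541 = 61.4279

$61.43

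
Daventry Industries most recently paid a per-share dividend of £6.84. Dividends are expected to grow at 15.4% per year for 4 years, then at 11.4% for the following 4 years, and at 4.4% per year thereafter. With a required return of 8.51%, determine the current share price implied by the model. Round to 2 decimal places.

£316.28

Three-stage DDM. Project D₁…D_8; terminal Gordon value at t=8 with g = 0.044; discount at r = 0.0851.
D_1 = 7.8934
D_2 = 9.1089
D_3 = 10.5117
D_4 = 12.1305
D_5 = 13.5134
D_6 = 15.0539
D_7 = 16.7701
D_8 = 18.6819
TV_8 = 19.5039/(0.0851−0.044) = 474.5465
P₀ = Σ Dₜ/(1+r)ᵗ + TV_8/(1+r)^8 = 316.2802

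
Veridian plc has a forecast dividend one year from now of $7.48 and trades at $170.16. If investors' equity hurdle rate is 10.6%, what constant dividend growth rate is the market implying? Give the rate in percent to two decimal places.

6.20%

From P₀ = D₁/(r − g), the implied growth is g = r − D₁/P₀.
g = 0.106 − 7.48/170.16 = 0.106 − 0.04396 = 0.06204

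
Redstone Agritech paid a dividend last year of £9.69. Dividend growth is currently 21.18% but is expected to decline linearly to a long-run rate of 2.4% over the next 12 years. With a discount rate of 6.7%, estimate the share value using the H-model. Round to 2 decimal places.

£484.68

H-model: P₀ = D₀[(1+g_L) + H(g_S−g_L)]/(r−g_L), with H = 12/2 = 6.
P₀ = 9.69 × [(1+0.024) + 6×(0.2118−0.024)] / (0.067−0.024)
   = 9.69 × 2.1508 / 0.043 = 484.6803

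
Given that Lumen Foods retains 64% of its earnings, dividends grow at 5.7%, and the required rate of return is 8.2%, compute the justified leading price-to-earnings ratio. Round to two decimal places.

14.40

Payout ratio b = 1 − 0.64 = 0.36.
Justified leading P/E = b/(r−g) = 0.36/(0.082−0.057) = 14.4000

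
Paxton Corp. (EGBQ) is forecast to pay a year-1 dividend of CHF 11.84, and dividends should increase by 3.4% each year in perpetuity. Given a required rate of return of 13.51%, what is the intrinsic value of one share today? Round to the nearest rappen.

Gordon growth model: P₀ = D₁/(r − g), with D₁ = 11.84 given directly.
P₀ = 11.8400 / (0.1351 − 0.034) = 11.8400 / 0.1011 = 117.1118

CHF 117.11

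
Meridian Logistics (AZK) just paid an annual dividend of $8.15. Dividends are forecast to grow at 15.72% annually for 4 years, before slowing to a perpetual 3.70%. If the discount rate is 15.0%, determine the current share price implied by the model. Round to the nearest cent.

$109.80

Two-stage DDM. Project D₁…D_4 at 0.1572, terminal growth 0.037, discount at r = 0.15.
D_1 = 9.4312
D_2 = 10.9138
D_3 = 12.6294
D_4 = 14.6147
Terminal value at t=4: TV = D_5/(r−g) = 15.1555/(0.15−0.037) = 134.1194
P₀ = 9.4312/(1+0.15)^1 + 10.9138/(1+0.15)^2 + 12.6294/(1+0.15)^3 + 14.6147/(1+0.15)^4 + 134.1194/(1+0.15)^4 = 109.7967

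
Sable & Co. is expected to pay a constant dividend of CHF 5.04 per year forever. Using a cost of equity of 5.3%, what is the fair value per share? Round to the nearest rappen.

Zero-growth DDM (perpetuity): P₀ = D/r = 5.04 / 0.053 = 95.0943

CHF 95.09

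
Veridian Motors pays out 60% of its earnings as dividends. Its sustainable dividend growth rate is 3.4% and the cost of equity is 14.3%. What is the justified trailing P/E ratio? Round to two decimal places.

5.69

Justified trailing P/E = b(1+g)/(r−g) = 0.60×(1+0.034)/(0.143−0.034) = 5.6917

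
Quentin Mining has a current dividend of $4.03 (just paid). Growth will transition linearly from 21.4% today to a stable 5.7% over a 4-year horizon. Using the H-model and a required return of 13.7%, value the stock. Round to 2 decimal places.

H-model: P₀ = D₀[(1+g_L) + H(g_S−g_L)]/(r−g_L), with H = 4/2 = 2.
P₀ = 4.03 × [(1+0.057) + 2×(0.214−0.057)] / (0.137−0.057)
   = 4.03 × 1.3710 / 0.08 = 69.0641

$69.06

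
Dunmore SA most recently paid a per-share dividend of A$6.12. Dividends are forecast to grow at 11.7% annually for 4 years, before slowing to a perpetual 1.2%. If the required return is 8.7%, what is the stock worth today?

Two-stage DDM. Project D₁…D_4 at 0.117, terminal growth 0.012, discount at r = 0.087.
D_1 = 6.8360
D_2 = 7.6359
D_3 = 8.5293
D_4 = 9.5272
Terminal value at t=4: TV = D_5/(r−g) = 9.6415/(0.087−0.012) = 128.5533
P₀ = 6.8360/(1+0.087)^1 + 7.6359/(1+0.087)^2 + 8.5293/(1+0.087)^3 + 9.5272/(1+0.087)^4 + 128.5533/(1+0.087)^4 = 118.2963

A$118.30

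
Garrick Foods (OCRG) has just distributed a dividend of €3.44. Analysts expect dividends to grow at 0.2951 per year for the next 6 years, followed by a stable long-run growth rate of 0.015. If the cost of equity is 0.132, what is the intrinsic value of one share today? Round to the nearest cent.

€100.86

Two-stage DDM. Project D₁…D_6 at 0.2951, terminal growth 0.015, discount at r = 0.132.
D_1 = 4.4551
D_2 = 5.7699
D_3 = 7.4725
D_4 = 9.6777
D_5 = 12.5336
D_6 = 16.2322
Terminal value at t=6: TV = D_7/(r−g) = 16.4757/(0.132−0.015) = 140.8181
P₀ = 4.4551/(1+0.132)^1 + 5.7699/(1+0.132)^2 + 7.4725/(1+0.132)^3 + 9.6777/(1+0.132)^4 + 12.5336/(1+0.132)^5 + 16.2322/(1+0.132)^6 + 140.8181/(1+0.132)^6 = 100.8643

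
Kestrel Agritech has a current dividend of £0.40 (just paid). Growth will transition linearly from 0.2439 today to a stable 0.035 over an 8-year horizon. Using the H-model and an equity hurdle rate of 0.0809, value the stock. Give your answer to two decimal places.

£16.30

H-model: P₀ = D₀[(1+g_L) + H(g_S−g_L)]/(r−g_L), with H = 8/2 = 4.
P₀ = 0.40 × [(1+0.035) + 4×(0.2439−0.035)] / (0.0809−0.035)
   = 0.40 × 1.8706 / 0.0459 = 16.3015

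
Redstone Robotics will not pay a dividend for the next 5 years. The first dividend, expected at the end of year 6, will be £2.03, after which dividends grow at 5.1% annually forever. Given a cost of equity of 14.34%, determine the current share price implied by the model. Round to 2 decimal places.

£11.24

Deferred-dividend DDM. At t=5 the remaining stream is a growing perpetuity with first payment D_6 = 2.03.
V_5 = D_6/(r−g) = 2.03/(0.1434−0.051) = 21.9697
P₀ = V_5/(1+r)^5 = 21.9697/(1+0.1434)^5 = 11.2417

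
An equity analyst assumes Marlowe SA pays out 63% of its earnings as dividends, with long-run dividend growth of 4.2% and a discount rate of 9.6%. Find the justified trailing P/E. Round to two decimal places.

12.16

Justified trailing P/E = b(1+g)/(r−g) = 0.63×(1+0.042)/(0.096−0.042) = 12.1567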